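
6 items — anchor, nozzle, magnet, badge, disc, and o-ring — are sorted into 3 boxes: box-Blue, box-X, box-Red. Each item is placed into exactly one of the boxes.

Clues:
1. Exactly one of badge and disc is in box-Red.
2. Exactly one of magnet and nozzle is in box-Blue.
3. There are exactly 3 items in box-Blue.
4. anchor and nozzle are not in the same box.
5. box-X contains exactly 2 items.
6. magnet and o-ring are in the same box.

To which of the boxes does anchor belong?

anchor: box-Blue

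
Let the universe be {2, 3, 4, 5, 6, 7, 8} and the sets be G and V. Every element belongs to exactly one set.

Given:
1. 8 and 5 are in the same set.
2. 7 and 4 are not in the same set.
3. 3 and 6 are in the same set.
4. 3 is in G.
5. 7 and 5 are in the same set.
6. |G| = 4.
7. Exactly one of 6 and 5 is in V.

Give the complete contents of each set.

G = {2, 3, 4, 6}; V = {5, 7, 8}

From (4): 3 ∈ G.
(3): 6 matches 3: 6 ∈ G.
(7) (exactly one): 5 ∈ V.
(1): 8 matches 5: 8 ∉ G.
(1): 8 matches 5: 8 ∈ V.
(5): 7 matches 5: 7 ∉ G.
(5): 7 matches 5: 7 ∈ V.
(6): only 4 candidates remain for G, so all are in.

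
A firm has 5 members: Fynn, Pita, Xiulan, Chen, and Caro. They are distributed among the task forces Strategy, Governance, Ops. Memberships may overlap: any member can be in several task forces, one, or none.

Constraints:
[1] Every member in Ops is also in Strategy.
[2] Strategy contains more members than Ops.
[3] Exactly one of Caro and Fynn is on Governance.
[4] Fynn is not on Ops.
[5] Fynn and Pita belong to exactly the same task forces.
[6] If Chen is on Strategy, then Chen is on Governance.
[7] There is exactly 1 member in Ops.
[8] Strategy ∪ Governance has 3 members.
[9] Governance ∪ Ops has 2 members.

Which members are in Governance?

Governance = {Caro, Chen}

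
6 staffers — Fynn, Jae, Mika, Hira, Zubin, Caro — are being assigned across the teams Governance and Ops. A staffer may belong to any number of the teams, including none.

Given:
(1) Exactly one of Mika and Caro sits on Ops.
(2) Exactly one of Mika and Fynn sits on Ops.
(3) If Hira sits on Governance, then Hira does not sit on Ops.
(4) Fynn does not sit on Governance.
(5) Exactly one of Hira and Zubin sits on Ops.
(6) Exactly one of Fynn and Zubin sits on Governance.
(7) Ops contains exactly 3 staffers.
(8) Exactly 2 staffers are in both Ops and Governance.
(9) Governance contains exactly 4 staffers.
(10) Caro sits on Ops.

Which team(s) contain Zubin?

Zubin: Governance, Ops

From (4): Fynn ∉ Governance.
From (10): Caro ∈ Ops.
(1) (exactly one): Mika ∉ Ops.
(2) (exactly one): Fynn ∈ Ops.
(6) (exactly one): Zubin ∈ Governance.
Suppose Zubin ∉ Ops: no assignment then satisfies all the clues, so Zubin ∈ Ops.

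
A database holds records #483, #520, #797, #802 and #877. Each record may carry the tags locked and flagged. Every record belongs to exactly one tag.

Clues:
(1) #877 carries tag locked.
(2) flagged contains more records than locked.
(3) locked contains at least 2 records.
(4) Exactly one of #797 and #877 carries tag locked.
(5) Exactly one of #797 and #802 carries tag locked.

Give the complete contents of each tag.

locked = {#802, #877}; flagged = {#483, #520, #797}

From (1): #877 ∈ locked.
(4) (exactly one): #797 ∉ locked.
(5) (exactly one): #802 ∈ locked.
Only one tag left: #797 ∈ flagged.
Suppose #483 ∈ locked: no assignment then satisfies all the clues, so #483 ∉ locked.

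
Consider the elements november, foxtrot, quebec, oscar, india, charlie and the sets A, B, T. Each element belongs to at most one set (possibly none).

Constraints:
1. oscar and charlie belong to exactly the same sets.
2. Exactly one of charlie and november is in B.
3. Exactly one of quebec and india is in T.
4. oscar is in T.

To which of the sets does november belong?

From (4): oscar ∈ T.
(1): charlie matches oscar: charlie ∉ A.
(1): charlie matches oscar: charlie ∉ B.
(1): charlie matches oscar: charlie ∈ T.
(2) (exactly one): november ∈ B.

november: B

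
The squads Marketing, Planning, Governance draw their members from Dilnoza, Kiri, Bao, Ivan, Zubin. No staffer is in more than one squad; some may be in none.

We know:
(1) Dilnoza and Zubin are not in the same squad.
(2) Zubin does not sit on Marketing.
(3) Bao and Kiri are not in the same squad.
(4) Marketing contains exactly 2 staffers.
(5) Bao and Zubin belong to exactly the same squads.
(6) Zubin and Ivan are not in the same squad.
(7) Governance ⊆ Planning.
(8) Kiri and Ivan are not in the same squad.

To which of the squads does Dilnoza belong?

Dilnoza: Marketing

From (2): Zubin ∉ Marketing.
(5): Bao matches Zubin: Bao ∉ Marketing.
Suppose Dilnoza ∉ Marketing: no assignment then satisfies all the clues, so Dilnoza ∈ Marketing.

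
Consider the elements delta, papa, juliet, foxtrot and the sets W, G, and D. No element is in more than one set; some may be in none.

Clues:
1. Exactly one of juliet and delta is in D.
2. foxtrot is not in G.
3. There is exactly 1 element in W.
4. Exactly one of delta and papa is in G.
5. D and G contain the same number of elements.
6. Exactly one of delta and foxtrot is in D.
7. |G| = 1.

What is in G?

From (2): foxtrot ∉ G.
Suppose delta ∈ G: no assignment then satisfies all the clues, so delta ∉ G.

G = {papa}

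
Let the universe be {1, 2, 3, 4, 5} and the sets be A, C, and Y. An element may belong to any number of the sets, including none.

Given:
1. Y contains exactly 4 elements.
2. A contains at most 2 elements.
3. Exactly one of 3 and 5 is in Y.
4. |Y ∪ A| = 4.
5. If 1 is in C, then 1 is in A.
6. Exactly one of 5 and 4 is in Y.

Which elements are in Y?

Y = {1, 2, 3, 4}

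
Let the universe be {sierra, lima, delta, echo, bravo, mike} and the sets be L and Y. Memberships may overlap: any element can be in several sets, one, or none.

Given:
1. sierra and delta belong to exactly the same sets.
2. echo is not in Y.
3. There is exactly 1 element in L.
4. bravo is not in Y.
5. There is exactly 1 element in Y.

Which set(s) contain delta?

delta: none

From (2): echo ∉ Y.
From (4): bravo ∉ Y.
Suppose delta ∈ L: no assignment then satisfies all the clues, so delta ∉ L.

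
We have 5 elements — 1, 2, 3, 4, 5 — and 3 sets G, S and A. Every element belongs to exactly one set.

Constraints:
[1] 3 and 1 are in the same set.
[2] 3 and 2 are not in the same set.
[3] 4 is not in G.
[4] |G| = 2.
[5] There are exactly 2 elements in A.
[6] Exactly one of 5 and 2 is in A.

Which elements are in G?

G = {1, 3}

From (3): 4 ∉ G.
Suppose 1 ∉ G: no assignment then satisfies all the clues, so 1 ∈ G.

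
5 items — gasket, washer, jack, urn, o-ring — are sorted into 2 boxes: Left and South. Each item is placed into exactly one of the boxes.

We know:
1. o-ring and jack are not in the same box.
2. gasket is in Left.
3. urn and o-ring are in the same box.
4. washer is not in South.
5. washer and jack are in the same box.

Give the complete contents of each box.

Left = {gasket, jack, washer}; South = {o-ring, urn}

From (2): gasket ∈ Left.
From (4): washer ∉ South.
(5): jack matches washer: jack ∉ South.
Only one box left: washer ∈ Left.
Only one box left: jack ∈ Left.
(1): o-ring ∉ Left.
(3): urn matches o-ring: urn ∉ Left.
Only one box left: urn ∈ South.
Only one box left: o-ring ∈ South.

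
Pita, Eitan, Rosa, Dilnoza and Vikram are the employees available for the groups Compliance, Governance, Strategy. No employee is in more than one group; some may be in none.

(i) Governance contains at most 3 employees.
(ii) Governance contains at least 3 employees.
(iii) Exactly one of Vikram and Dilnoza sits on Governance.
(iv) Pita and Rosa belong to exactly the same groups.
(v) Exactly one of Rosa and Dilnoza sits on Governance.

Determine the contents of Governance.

Governance = {Pita, Rosa, Vikram}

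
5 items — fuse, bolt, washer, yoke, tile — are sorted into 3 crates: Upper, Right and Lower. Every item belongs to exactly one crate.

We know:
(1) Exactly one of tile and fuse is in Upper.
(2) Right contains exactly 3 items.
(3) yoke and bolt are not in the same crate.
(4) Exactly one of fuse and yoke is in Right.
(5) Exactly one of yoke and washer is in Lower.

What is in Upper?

Upper = {tile}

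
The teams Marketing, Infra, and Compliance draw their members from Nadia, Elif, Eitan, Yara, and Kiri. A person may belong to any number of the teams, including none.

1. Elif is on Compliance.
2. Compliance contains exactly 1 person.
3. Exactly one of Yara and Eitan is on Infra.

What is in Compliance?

From (1): Elif ∈ Compliance.
(2): Compliance already has 1, so the rest are out.

Compliance = {Elif}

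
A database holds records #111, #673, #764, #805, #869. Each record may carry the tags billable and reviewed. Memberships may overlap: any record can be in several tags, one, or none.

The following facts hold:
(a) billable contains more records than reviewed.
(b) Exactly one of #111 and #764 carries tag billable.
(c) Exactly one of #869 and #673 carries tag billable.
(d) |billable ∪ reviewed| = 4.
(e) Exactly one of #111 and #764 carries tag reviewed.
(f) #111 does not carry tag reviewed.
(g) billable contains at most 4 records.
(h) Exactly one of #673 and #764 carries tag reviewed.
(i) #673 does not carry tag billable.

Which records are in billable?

From (f): #111 ∉ reviewed.
From (i): #673 ∉ billable.
(c) (exactly one): #869 ∈ billable.
(e) (exactly one): #764 ∈ reviewed.
(h) (exactly one): #673 ∉ reviewed.
Suppose #111 ∉ billable: no assignment then satisfies all the clues, so #111 ∈ billable.

billable = {#111, #805, #869}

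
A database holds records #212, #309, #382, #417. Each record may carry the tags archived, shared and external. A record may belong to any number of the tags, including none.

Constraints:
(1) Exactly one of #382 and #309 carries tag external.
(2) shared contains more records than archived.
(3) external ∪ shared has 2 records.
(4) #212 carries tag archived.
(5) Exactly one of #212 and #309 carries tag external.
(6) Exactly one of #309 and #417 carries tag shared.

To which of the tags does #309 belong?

#309: external, shared

From (4): #212 ∈ archived.
Suppose #309 ∈ archived: no assignment then satisfies all the clues, so #309 ∉ archived.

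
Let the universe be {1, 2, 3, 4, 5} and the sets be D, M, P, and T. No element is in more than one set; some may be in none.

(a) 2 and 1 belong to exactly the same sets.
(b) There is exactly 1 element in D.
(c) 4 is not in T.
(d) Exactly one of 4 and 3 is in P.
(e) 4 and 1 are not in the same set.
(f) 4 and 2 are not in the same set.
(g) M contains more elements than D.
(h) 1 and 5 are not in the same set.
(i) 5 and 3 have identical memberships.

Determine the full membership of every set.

D = {4}; M = {1, 2}; P = {3, 5}; T = {}

From (c): 4 ∉ T.
Suppose 1 ∈ D: no assignment then satisfies all the clues, so 1 ∉ D.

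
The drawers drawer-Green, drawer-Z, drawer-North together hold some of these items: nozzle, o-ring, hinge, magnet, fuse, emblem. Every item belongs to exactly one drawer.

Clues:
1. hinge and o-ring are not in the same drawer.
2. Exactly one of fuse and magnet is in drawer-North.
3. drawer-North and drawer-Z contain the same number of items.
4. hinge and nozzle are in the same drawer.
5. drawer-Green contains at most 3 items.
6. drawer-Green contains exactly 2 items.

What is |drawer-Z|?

2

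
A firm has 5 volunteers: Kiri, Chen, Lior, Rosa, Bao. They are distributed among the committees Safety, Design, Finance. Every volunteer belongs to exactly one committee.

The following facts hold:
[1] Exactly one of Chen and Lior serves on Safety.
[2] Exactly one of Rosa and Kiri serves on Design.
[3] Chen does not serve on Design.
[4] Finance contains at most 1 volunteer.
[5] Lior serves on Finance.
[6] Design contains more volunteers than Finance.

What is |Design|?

2

From (3): Chen ∉ Design.
From (5): Lior ∈ Finance.
(1) (exactly one): Chen ∈ Safety.
(4): Finance already has 1, so the rest are out.
Suppose Bao ∈ Safety: no assignment then satisfies all the clues, so Bao ∉ Safety.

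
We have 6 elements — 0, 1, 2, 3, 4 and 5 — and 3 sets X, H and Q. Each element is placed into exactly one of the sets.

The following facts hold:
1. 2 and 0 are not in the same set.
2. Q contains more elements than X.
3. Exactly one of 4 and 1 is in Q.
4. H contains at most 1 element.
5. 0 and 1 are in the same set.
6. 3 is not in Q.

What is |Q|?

From (6): 3 ∉ Q.
Suppose 0 ∈ H: no assignment then satisfies all the clues, so 0 ∉ H.

3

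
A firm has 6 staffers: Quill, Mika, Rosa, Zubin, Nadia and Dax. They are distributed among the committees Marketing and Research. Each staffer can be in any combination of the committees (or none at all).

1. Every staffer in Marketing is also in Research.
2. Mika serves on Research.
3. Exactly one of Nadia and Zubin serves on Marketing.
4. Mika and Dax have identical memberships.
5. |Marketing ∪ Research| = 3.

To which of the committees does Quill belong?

Quill: none

From (2): Mika ∈ Research.
(4): Dax matches Mika: Dax ∈ Research.
Suppose Quill ∈ Marketing: no assignment then satisfies all the clues, so Quill ∉ Marketing.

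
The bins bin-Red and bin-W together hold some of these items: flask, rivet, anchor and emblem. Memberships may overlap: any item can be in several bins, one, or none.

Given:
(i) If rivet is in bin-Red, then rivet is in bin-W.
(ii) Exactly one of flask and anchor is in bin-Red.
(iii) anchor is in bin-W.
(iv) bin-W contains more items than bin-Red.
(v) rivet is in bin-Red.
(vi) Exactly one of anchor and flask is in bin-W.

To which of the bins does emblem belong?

emblem: bin-W

From (iii): anchor ∈ bin-W.
From (v): rivet ∈ bin-Red.
(i): rivet ∈ bin-W.
(vi) (exactly one): flask ∉ bin-W.
Suppose emblem ∈ bin-Red: no assignment then satisfies all the clues, so emblem ∉ bin-Red.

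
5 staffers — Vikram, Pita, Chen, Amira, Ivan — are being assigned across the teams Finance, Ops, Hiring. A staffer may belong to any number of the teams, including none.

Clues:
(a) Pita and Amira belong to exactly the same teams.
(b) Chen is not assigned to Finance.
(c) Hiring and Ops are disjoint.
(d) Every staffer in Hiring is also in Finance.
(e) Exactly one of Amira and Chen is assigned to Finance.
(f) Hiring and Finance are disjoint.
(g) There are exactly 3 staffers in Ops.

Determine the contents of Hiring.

Hiring = {}

From (b): Chen ∉ Finance.
(d) contrapositive: Chen ∉ Hiring.
(e) (exactly one): Amira ∈ Finance.
(f) (disjoint): Amira ∉ Hiring.
(a): Pita matches Amira: Pita ∈ Finance.
(a): Pita matches Amira: Pita ∉ Hiring.
Suppose Vikram ∈ Hiring: no assignment then satisfies all the clues, so Vikram ∉ Hiring.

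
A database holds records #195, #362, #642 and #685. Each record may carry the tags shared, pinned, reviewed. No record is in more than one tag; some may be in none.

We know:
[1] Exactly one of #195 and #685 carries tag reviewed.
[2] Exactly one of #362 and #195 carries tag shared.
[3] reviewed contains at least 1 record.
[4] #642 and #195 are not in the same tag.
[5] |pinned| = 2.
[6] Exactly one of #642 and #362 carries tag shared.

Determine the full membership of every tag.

shared = {#362}; pinned = {#642, #685}; reviewed = {#195}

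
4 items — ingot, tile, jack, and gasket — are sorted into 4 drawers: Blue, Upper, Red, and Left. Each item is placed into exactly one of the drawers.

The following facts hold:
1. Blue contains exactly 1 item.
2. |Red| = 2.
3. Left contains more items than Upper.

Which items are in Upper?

Upper = {}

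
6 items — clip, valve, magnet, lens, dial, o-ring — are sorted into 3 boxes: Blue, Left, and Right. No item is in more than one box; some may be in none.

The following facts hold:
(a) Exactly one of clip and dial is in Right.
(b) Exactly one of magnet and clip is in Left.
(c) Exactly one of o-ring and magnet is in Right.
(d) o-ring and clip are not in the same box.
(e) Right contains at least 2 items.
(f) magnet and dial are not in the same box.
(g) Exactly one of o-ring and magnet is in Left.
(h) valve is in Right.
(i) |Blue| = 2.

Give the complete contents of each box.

Blue = {clip, lens}; Left = {magnet}; Right = {dial, o-ring, valve}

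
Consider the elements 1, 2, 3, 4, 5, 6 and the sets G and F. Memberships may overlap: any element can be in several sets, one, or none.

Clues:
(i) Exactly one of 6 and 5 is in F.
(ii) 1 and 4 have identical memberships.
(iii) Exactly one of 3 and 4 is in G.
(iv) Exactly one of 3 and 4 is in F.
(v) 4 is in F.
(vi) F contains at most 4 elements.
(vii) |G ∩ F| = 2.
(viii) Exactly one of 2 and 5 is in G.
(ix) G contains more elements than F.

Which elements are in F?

F = {1, 4, 5}

From (v): 4 ∈ F.
(ii): 1 matches 4: 1 ∈ F.
(iv) (exactly one): 3 ∉ F.
Suppose 2 ∈ F: no assignment then satisfies all the clues, so 2 ∉ F.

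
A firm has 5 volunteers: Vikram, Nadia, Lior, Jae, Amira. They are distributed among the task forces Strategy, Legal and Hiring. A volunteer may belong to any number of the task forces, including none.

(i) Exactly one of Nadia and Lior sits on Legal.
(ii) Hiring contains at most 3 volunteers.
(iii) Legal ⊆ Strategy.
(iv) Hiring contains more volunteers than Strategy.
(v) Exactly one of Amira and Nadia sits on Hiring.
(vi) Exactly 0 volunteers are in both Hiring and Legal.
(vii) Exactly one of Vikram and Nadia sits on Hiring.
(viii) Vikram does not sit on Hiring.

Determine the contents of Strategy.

Strategy = {Lior}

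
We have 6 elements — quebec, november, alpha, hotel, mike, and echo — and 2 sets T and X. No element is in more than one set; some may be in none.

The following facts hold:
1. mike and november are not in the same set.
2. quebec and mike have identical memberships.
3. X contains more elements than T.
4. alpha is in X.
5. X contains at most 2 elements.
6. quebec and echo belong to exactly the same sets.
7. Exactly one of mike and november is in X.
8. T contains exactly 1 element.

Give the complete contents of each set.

T = {hotel}; X = {alpha, november}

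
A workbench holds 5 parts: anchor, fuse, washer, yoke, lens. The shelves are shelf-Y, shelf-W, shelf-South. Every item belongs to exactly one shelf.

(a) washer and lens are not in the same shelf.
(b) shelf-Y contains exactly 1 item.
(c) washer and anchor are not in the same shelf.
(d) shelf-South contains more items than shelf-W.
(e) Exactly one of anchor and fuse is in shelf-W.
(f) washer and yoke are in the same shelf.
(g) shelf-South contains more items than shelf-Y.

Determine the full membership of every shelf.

shelf-Y = {lens}; shelf-W = {anchor}; shelf-South = {fuse, washer, yoke}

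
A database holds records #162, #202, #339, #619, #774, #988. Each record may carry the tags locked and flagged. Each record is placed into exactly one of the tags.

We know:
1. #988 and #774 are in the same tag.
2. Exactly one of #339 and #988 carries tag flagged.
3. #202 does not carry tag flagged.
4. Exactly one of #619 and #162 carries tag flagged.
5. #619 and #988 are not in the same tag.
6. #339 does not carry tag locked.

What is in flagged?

flagged = {#339, #619}

From (3): #202 ∉ flagged.
From (6): #339 ∉ locked.
Only one tag left: #202 ∈ locked.
Only one tag left: #339 ∈ flagged.
(2) (exactly one): #988 ∉ flagged.
Only one tag left: #988 ∈ locked.
(1): #774 matches #988: #774 ∈ locked.
(5): #619 ∉ locked.
Only one tag left: #619 ∈ flagged.
(4) (exactly one): #162 ∉ flagged.
Only one tag left: #162 ∈ locked.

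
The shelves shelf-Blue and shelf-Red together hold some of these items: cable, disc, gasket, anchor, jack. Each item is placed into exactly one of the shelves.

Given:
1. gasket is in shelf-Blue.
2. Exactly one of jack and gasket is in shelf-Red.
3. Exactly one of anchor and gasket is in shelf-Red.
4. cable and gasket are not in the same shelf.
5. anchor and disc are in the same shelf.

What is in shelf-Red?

From (1): gasket ∈ shelf-Blue.
(2) (exactly one): jack ∈ shelf-Red.
(3) (exactly one): anchor ∈ shelf-Red.
(4): cable ∉ shelf-Blue.
(5): disc matches anchor: disc ∉ shelf-Blue.
(5): disc matches anchor: disc ∈ shelf-Red.
Only one shelf left: cable ∈ shelf-Red.

shelf-Red = {anchor, cable, disc, jack}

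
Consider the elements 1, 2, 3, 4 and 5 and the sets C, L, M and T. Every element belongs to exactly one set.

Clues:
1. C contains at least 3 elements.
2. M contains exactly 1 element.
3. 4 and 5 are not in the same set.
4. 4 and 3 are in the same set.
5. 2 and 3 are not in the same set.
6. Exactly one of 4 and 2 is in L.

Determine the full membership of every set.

C = {1, 3, 4}; L = {2}; M = {5}; T = {}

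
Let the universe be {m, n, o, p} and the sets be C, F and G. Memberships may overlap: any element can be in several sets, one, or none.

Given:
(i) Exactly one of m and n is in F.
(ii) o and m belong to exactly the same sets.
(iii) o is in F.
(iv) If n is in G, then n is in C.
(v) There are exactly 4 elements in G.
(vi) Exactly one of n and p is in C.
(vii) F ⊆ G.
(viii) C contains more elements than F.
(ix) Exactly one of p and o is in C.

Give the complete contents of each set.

From (iii): o ∈ F.
(ii): m matches o: m ∈ F.
(v): only 4 candidates remain for G, so all are in.
(i) (exactly one): n ∉ F.
(iv): n ∈ C.
(vi) (exactly one): p ∉ C.
(ix) (exactly one): o ∈ C.
(ii): m matches o: m ∈ C.
Suppose p ∈ F: no assignment then satisfies all the clues, so p ∉ F.

C = {m, n, o}; F = {m, o}; G = {m, n, o, p}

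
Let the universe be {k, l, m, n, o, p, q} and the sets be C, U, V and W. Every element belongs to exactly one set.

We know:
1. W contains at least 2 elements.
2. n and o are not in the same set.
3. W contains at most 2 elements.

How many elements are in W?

2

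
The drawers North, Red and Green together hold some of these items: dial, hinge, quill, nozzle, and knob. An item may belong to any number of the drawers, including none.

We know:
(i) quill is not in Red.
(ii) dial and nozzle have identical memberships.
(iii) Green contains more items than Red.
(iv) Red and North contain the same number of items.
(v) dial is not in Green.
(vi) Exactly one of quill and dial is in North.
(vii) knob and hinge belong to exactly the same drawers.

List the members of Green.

From (i): quill ∉ Red.
From (v): dial ∉ Green.
(ii): nozzle matches dial: nozzle ∉ Green.
Suppose hinge ∉ Green: no assignment then satisfies all the clues, so hinge ∈ Green.

Green = {hinge, knob, quill}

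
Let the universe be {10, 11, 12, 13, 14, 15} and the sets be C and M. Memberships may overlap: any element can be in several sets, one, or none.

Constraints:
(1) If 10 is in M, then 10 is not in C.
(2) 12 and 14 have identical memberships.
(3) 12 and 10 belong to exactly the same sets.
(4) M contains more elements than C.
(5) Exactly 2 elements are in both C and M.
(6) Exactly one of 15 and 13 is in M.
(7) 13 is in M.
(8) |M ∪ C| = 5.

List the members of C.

C = {11, 13}

From (7): 13 ∈ M.
(6) (exactly one): 15 ∉ M.
Suppose 10 ∈ C: no assignment then satisfies all the clues, so 10 ∉ C.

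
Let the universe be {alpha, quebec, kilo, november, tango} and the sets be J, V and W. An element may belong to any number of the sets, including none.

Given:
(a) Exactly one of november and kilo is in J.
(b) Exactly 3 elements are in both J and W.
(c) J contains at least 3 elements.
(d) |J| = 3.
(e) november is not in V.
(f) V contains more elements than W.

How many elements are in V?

4

From (e): november ∉ V.
Suppose alpha ∉ V: no assignment then satisfies all the clues, so alpha ∈ V.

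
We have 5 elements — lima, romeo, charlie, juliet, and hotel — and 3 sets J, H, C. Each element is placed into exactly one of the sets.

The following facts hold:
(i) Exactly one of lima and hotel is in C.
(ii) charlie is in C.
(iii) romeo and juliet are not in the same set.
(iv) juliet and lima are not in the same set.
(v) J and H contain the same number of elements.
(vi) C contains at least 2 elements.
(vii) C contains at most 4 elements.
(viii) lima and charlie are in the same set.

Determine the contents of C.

From (ii): charlie ∈ C.
(viii): lima matches charlie: lima ∉ J.
(viii): lima matches charlie: lima ∉ H.
(viii): lima matches charlie: lima ∈ C.
(i) (exactly one): hotel ∉ C.
(iv): juliet ∉ C.
Suppose romeo ∉ C: no assignment then satisfies all the clues, so romeo ∈ C.

C = {charlie, lima, romeo}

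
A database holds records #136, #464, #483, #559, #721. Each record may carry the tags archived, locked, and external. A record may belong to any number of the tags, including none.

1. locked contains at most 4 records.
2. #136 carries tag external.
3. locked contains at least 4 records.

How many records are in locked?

4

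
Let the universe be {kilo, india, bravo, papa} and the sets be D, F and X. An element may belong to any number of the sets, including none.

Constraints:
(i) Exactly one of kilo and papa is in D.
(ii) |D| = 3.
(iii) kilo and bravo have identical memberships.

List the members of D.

D = {bravo, india, kilo}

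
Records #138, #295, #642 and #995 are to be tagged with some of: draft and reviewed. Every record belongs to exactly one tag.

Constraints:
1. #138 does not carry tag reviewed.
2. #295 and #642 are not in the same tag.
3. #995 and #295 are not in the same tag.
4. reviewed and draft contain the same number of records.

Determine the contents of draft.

draft = {#138, #295}

From (1): #138 ∉ reviewed.
Only one tag left: #138 ∈ draft.
Suppose #295 ∉ draft: no assignment then satisfies all the clues, so #295 ∈ draft.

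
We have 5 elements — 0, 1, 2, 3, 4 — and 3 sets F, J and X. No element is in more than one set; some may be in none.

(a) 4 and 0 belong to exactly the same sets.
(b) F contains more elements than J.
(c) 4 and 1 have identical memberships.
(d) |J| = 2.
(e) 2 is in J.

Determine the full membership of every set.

F = {0, 1, 4}; J = {2, 3}; X = {}

From (e): 2 ∈ J.
Suppose 0 ∉ F: no assignment then satisfies all the clues, so 0 ∈ F.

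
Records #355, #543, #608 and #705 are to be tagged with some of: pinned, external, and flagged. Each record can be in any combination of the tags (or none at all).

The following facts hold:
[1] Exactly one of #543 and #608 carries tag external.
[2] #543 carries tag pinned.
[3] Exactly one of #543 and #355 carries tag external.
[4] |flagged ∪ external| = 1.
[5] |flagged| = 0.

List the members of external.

external = {#543}

From (2): #543 ∈ pinned.
(5): flagged already has 0, so the rest are out.
Suppose #355 ∈ external: no assignment then satisfies all the clues, so #355 ∉ external.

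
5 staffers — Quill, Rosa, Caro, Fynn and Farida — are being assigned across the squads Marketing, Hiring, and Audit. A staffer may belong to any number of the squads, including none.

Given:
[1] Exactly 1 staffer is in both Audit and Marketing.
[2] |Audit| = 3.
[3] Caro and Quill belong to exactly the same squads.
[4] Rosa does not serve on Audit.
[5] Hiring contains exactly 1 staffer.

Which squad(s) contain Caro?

Caro: Audit

From (4): Rosa ∉ Audit.
Suppose Caro ∈ Marketing: no assignment then satisfies all the clues, so Caro ∉ Marketing.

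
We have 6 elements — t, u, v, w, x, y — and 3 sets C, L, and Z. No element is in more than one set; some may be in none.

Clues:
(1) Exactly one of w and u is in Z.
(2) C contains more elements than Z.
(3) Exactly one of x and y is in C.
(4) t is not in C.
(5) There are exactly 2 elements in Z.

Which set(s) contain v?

From (4): t ∉ C.
Suppose v ∉ C: no assignment then satisfies all the clues, so v ∈ C.

v: C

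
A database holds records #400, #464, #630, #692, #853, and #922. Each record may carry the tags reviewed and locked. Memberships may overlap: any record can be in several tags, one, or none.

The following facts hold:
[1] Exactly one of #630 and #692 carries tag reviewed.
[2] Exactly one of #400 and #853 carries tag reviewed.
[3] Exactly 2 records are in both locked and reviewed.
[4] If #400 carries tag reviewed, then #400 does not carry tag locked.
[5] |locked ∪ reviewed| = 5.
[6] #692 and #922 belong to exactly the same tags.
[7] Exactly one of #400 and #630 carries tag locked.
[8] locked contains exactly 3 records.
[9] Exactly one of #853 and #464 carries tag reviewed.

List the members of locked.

locked = {#630, #692, #922}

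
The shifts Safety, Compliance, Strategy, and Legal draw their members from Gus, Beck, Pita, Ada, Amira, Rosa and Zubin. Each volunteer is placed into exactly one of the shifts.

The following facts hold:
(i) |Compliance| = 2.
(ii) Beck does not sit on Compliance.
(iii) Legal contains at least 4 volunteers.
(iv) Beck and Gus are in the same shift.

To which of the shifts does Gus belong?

From (ii): Beck ∉ Compliance.
(iv): Gus matches Beck: Gus ∉ Compliance.
Suppose Gus ∈ Safety: no assignment then satisfies all the clues, so Gus ∉ Safety.

Gus: Legal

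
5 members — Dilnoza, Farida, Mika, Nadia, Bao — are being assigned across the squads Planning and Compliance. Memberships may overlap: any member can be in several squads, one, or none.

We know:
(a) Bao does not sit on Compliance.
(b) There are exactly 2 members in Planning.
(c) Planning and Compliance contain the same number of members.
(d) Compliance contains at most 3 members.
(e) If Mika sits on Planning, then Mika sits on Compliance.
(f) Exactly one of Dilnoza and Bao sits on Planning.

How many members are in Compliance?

2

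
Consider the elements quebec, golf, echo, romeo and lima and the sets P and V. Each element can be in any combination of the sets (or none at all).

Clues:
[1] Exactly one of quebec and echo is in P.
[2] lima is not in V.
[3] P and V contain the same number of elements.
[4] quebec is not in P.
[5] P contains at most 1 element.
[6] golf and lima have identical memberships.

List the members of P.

P = {echo}

From (2): lima ∉ V.
From (4): quebec ∉ P.
(1) (exactly one): echo ∈ P.
(5): P already has 1, so the rest are out.
(6): golf matches lima: golf ∉ V.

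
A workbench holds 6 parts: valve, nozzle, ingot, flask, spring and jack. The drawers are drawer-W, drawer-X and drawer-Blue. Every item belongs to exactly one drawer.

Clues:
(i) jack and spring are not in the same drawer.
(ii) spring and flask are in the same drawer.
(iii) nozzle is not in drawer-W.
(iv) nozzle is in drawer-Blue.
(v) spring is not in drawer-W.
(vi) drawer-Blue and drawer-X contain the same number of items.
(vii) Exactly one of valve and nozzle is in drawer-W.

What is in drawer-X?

drawer-X = {flask, spring}

From (iii): nozzle ∉ drawer-W.
From (iv): nozzle ∈ drawer-Blue.
From (v): spring ∉ drawer-W.
(ii): flask matches spring: flask ∉ drawer-W.
(vii) (exactly one): valve ∈ drawer-W.
Suppose ingot ∈ drawer-X: no assignment then satisfies all the clues, so ingot ∉ drawer-X.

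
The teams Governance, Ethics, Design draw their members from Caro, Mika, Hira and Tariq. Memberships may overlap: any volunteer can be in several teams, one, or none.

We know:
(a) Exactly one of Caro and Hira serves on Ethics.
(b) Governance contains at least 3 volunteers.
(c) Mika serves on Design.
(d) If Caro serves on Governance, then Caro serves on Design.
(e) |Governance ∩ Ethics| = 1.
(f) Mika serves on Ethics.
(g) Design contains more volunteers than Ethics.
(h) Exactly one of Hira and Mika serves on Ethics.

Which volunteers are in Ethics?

From (c): Mika ∈ Design.
From (f): Mika ∈ Ethics.
(h) (exactly one): Hira ∉ Ethics.
(a) (exactly one): Caro ∈ Ethics.
Suppose Tariq ∈ Ethics: no assignment then satisfies all the clues, so Tariq ∉ Ethics.

Ethics = {Caro, Mika}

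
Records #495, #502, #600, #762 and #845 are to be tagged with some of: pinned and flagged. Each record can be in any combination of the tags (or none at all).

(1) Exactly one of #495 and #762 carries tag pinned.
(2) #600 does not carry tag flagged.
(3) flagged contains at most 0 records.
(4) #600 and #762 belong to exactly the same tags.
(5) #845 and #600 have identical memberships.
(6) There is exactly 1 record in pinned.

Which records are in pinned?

pinned = {#495}

From (2): #600 ∉ flagged.
(3): flagged already has 0, so the rest are out.
Suppose #495 ∉ pinned: no assignment then satisfies all the clues, so #495 ∈ pinned.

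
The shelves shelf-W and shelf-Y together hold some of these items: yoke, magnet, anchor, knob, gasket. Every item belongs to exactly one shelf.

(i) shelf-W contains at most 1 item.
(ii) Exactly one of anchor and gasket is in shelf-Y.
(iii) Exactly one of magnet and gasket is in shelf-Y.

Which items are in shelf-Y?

shelf-Y = {anchor, knob, magnet, yoke}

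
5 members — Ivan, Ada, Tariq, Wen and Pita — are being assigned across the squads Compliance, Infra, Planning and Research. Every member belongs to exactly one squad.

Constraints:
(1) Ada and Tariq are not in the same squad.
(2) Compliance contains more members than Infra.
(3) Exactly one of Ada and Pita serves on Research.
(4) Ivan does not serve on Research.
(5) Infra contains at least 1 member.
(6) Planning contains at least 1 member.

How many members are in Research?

From (4): Ivan ∉ Research.
Suppose Tariq ∈ Research: no assignment then satisfies all the clues, so Tariq ∉ Research.

1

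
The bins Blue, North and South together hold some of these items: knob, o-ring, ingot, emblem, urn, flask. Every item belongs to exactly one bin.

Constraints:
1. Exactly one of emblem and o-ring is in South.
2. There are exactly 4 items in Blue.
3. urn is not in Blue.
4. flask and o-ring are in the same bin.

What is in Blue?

Blue = {flask, ingot, knob, o-ring}

From (3): urn ∉ Blue.
Suppose knob ∉ Blue: no assignment then satisfies all the clues, so knob ∈ Blue.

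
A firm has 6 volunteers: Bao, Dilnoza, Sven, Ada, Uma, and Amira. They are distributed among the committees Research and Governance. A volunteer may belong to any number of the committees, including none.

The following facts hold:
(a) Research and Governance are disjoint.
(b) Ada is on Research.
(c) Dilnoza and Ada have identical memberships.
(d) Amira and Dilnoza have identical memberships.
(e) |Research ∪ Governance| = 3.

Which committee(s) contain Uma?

Uma: none

From (b): Ada ∈ Research.
(a) (disjoint): Ada ∉ Governance.
(c): Dilnoza matches Ada: Dilnoza ∈ Research.
(c): Dilnoza matches Ada: Dilnoza ∉ Governance.
(d): Amira matches Dilnoza: Amira ∈ Research.
(d): Amira matches Dilnoza: Amira ∉ Governance.
Suppose Uma ∈ Research: no assignment then satisfies all the clues, so Uma ∉ Research.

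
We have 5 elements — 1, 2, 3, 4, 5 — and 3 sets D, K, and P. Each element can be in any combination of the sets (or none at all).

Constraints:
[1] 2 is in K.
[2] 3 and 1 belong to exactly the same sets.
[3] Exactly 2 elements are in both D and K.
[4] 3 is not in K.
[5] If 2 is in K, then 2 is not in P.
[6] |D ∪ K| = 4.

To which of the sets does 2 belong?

From (1): 2 ∈ K.
From (4): 3 ∉ K.
(2): 1 matches 3: 1 ∉ K.
(5): 2 ∉ P.
Suppose 2 ∉ D: no assignment then satisfies all the clues, so 2 ∈ D.

2: D, K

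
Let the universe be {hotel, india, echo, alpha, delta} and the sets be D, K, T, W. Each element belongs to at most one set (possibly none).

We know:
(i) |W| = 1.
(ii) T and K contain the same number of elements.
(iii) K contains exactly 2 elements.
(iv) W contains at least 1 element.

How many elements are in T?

2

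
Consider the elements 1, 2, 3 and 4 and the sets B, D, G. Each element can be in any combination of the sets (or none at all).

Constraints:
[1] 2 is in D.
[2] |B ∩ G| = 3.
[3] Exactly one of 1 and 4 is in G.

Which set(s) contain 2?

2: B, D, G

From (1): 2 ∈ D.
Suppose 2 ∉ B: no assignment then satisfies all the clues, so 2 ∈ B.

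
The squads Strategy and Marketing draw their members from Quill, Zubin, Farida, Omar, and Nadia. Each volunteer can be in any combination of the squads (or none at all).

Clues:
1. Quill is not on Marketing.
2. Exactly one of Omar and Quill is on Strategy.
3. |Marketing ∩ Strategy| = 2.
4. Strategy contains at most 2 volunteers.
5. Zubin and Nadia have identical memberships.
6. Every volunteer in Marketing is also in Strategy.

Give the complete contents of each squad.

Strategy = {Farida, Omar}; Marketing = {Farida, Omar}

From (1): Quill ∉ Marketing.
Suppose Quill ∈ Strategy: no assignment then satisfies all the clues, so Quill ∉ Strategy.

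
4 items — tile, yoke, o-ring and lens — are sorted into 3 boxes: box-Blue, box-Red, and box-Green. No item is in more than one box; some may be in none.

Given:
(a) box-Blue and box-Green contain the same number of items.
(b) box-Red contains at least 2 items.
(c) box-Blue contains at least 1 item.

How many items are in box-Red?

2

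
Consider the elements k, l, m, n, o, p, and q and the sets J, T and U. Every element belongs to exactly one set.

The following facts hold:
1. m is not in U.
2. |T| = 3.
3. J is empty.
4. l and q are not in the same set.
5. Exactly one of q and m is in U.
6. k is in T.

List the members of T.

T = {k, l, m}

From (1): m ∉ U.
From (6): k ∈ T.
(3): J already has 0, so the rest are out.
(5) (exactly one): q ∈ U.
Only one set left: m ∈ T.
(4): l ∉ U.
Only one set left: l ∈ T.
(2): T already has 3, so the rest are out.
Only one set left: n ∈ U.
Only one set left: o ∈ U.
Only one set left: p ∈ U.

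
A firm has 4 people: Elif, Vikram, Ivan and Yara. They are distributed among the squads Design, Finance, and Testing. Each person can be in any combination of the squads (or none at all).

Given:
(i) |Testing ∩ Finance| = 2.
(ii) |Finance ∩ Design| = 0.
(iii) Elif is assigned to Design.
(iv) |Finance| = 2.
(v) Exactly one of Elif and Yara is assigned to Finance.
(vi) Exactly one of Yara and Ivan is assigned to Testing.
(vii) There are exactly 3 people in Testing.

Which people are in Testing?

Testing = {Elif, Vikram, Yara}

From (iii): Elif ∈ Design.
Suppose Elif ∉ Testing: no assignment then satisfies all the clues, so Elif ∈ Testing.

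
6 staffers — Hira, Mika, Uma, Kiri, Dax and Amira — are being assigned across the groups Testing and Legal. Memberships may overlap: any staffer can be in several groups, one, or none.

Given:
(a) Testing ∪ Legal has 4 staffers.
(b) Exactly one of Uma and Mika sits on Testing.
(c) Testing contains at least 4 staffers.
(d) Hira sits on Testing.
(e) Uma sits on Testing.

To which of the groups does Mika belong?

From (d): Hira ∈ Testing.
From (e): Uma ∈ Testing.
(b) (exactly one): Mika ∉ Testing.
Suppose Mika ∈ Legal: no assignment then satisfies all the clues, so Mika ∉ Legal.

Mika: none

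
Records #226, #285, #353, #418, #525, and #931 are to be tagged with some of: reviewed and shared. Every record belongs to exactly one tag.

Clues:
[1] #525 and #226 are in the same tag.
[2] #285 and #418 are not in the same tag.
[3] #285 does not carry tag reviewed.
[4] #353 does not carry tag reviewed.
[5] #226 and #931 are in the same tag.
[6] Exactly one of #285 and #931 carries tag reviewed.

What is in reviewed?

reviewed = {#226, #418, #525, #931}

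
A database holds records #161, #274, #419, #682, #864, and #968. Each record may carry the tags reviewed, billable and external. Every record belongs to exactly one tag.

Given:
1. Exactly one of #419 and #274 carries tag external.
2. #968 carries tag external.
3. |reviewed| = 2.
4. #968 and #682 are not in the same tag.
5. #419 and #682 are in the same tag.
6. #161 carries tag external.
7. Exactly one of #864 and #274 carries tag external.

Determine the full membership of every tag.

reviewed = {#419, #682}; billable = {#864}; external = {#161, #274, #968}

From (2): #968 ∈ external.
From (6): #161 ∈ external.
(4): #682 ∉ external.
(5): #419 matches #682: #419 ∉ external.
(1) (exactly one): #274 ∈ external.
(7) (exactly one): #864 ∉ external.
Suppose #419 ∉ reviewed: no assignment then satisfies all the clues, so #419 ∈ reviewed.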